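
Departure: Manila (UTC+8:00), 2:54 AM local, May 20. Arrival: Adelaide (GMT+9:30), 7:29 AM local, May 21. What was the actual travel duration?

27 hours 5 minutes

Adelaide is 1:30 ahead of Manila.
Clock-face elapsed time (ignoring zones) is 28 hours 35 minutes.
Actual elapsed = 28 hours 35 minutes − 1:30 = 27 hours 5 minutes.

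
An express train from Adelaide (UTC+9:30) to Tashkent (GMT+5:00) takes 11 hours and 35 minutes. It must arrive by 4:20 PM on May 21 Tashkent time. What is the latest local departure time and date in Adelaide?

9:15 AM on May 21

Target arrival in UTC: 4:20 PM − 5:00 = 11:20 AM on May 21.
Subtract 11 hours 35 minutes → departure 11:45 PM UTC on May 20.
Adelaide is UTC+9:30: 11:45 PM + 9:30 = 9:15 AM on May 21.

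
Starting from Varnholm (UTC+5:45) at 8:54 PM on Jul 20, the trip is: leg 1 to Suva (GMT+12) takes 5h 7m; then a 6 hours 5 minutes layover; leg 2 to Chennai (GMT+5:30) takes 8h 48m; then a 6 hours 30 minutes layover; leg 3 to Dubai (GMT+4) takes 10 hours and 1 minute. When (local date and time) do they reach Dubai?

7:40 AM on July 22

Convert departure to UTC: 8:54 PM − 5:45 = 3:09 PM UTC on Jul 20.
Add 5 hours 7 minutes leg 1 → 8:16 PM UTC.
Add 6 hours and 5 minutes layover in Suva → 2:21 AM UTC (Jul 21).
Add 8 hours and 48 minutes leg 2 → 11:09 AM UTC.
Add 6 hours 30 minutes layover in Chennai → 5:39 PM UTC.
Add 10 hours 1 minute leg 3 → 3:40 AM UTC (Jul 22).
Dubai is UTC+4:00, so local arrival = 3:40 AM + 4:00 = 7:40 AM on Jul 22.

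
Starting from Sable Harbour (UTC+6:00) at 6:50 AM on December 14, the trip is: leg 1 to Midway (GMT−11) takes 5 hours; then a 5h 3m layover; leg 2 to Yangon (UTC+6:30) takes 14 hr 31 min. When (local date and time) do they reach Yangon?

Convert departure to UTC: 6:50 AM − 6:00 = 12:50 AM UTC on Dec 14.
Add 5 hours leg 1 → 5:50 AM UTC.
Add 5 hours 3 minutes layover in Midway → 10:53 AM UTC.
Add 14 hours 31 minutes leg 2 → 1:24 AM UTC (Dec 15).
Yangon is UTC+6:30, so local arrival = 1:24 AM + 6:30 = 7:54 AM on Dec 15.

7:54 AM on December 15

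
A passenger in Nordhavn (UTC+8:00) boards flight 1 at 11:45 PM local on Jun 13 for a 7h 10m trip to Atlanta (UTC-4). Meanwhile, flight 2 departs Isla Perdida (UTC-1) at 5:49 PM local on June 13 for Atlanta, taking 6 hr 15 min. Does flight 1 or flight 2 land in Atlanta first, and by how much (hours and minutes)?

the first, by 2 hours 9 minutes

Flight 1 in UTC: 11:45 PM − 8:00 = 3:45 PM on Jun 13.
+7 hours and 10 minutes → arrive 10:55 PM UTC on Jun 13.
Flight 2 in UTC: 5:49 PM + 1:00 = 6:49 PM on Jun 13.
+6 hours and 15 minutes → arrive 1:04 AM UTC on Jun 14.
Flight 1 lands earlier by 2 hours 9 minutes.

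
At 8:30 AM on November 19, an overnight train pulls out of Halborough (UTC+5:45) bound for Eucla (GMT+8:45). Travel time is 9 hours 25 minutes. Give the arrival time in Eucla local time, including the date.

Eucla is 3:00 ahead of Halborough.
After 9 hours 25 minutes it is 5:55 PM in Halborough.
Shift by the zone difference: 5:55 PM + 3:00 = 8:55 PM on Nov 19 in Eucla.

8:55 PM on November 19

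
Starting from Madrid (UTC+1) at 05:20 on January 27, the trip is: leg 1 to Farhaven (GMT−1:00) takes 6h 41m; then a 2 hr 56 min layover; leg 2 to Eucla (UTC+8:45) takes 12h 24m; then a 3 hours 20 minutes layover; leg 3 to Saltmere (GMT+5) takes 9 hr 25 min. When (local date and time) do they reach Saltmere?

20:06 on Jan 28

Convert departure to UTC: 05:20 − 1:00 = 04:20 UTC on Jan 27.
Add 6 hours and 41 minutes leg 1 → 11:01 UTC.
Add 2 hours 56 minutes layover in Farhaven → 13:57 UTC.
Add 12 hours and 24 minutes leg 2 → 02:21 UTC (Jan 28).
Add 3 hours 20 minutes layover in Eucla → 05:41 UTC.
Add 9 hours 25 minutes leg 3 → 15:06 UTC.
Saltmere is UTC+5:00, so local arrival = 15:06 + 5:00 = 20:06 on Jan 28.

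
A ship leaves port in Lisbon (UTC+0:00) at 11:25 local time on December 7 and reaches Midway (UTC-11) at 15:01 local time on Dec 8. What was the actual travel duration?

Departure is already UTC: 11:25 on Dec 7.
Arrival in UTC: 15:01 + 11:00 = 02:01 on Dec 9.
Elapsed = 02:01 − 11:25 (+2 days) = 38 hours 36 minutes.

38 hours 36 minutes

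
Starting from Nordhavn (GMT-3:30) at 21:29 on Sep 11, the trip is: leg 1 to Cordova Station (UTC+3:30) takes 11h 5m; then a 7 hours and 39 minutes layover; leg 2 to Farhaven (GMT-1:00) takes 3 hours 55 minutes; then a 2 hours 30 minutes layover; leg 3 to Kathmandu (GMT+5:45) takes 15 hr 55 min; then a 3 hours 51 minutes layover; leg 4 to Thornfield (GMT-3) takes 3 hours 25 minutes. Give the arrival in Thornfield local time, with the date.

Convert departure to UTC: 21:29 + 3:30 = 00:59 UTC on Sep 12.
Add 11 hours and 5 minutes leg 1 → 12:04 UTC.
Add 7 hours and 39 minutes layover in Cordova Station → 19:43 UTC.
Add 3 hours 55 minutes leg 2 → 23:38 UTC.
Add 2 hours and 30 minutes layover in Farhaven → 02:08 UTC (Sep 13).
Add 15 hours 55 minutes leg 3 → 18:03 UTC.
Add 3 hours and 51 minutes layover in Kathmandu → 21:54 UTC.
Add 3 hours and 25 minutes leg 4 → 01:19 UTC (Sep 14).
Thornfield is UTC−3:00, so local arrival = 01:19 − 3:00 = 22:19 on Sep 13.

22:19 on September 13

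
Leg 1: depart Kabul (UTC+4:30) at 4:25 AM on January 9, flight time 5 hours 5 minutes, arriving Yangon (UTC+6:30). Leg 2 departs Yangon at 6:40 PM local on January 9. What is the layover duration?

Convert departure to UTC: 4:25 AM − 4:30 = 11:55 PM UTC on Jan 8.
Add 5 hours 5 minutes flight time → 5:00 AM UTC (Jan 9).
Yangon is UTC+6:30, so local arrival = 5:00 AM + 6:30 = 11:30 AM on Jan 9.
Layover = 6:40 PM − 11:30 AM = 7 hours 10 minutes.

7 hours 10 minutes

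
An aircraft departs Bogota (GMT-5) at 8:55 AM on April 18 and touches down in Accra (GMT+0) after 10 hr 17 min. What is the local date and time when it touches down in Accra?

12:12 AM on April 19

Convert departure to UTC: 8:55 AM + 5:00 = 1:55 PM UTC on Apr 18.
Add 10 hours 17 minutes travel time → 12:12 AM UTC (Apr 19).
Accra is UTC+0, so local arrival is the same: 12:12 AM on Apr 19.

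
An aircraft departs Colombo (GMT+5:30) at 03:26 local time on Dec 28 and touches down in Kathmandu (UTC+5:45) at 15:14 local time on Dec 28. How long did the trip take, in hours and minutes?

Departure in UTC: 03:26 − 5:30 = 21:56 on Dec 27.
Arrival in UTC: 15:14 − 5:45 = 09:29 on Dec 28.
Elapsed = 09:29 − 21:56 (+1 day) = 11 hours 33 minutes.

11 hours 33 minutes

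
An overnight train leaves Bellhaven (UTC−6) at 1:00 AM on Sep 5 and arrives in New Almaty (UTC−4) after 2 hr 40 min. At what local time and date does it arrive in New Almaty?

5:40 AM on September 5

Convert departure to UTC: 1:00 AM + 6:00 = 7:00 AM UTC on Sep 5.
Add 2 hours 40 minutes travel time → 9:40 AM UTC.
New Almaty is UTC−4:00, so local arrival = 9:40 AM − 4:00 = 5:40 AM on Sep 5.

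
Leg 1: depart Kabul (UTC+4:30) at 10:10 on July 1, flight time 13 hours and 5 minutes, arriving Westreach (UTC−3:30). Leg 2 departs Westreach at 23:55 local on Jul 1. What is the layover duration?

Convert departure to UTC: 10:10 − 4:30 = 05:40 UTC on Jul 1.
Add 13 hours and 5 minutes flight time → 18:45 UTC.
Westreach is UTC−3:30, so local arrival = 18:45 − 3:30 = 15:15 on Jul 1.
Layover = 23:55 − 15:15 = 8 hours 40 minutes.

8 hours 40 minutes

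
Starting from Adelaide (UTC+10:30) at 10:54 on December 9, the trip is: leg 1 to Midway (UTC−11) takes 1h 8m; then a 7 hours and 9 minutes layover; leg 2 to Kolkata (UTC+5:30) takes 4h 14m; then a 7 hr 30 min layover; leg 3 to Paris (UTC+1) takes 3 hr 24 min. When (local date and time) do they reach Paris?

00:49 on December 10

Convert departure to UTC: 10:54 − 10:30 = 00:24 UTC on Dec 9.
Add 1 hour 8 minutes leg 1 → 01:32 UTC.
Add 7 hours 9 minutes layover in Midway → 08:41 UTC.
Add 4 hours and 14 minutes leg 2 → 12:55 UTC.
Add 7 hours 30 minutes layover in Kolkata → 20:25 UTC.
Add 3 hours and 24 minutes leg 3 → 23:49 UTC.
Paris is UTC+1:00, so local arrival = 23:49 + 1:00 = 00:49 on Dec 10.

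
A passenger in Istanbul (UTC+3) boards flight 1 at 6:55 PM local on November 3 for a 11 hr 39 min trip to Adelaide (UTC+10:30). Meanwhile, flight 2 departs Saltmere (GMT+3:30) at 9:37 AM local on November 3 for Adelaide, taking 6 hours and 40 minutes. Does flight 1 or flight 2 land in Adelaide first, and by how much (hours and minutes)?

the second, by 14 hours 47 minutes

Flight 1 in UTC: 6:55 PM − 3:00 = 3:55 PM on Nov 3.
+11 hours 39 minutes → arrive 3:34 AM UTC on Nov 4.
Flight 2 in UTC: 9:37 AM − 3:30 = 6:07 AM on Nov 3.
+6 hours and 40 minutes → arrive 12:47 PM UTC on Nov 3.
Flight 2 lands earlier by 14 hours 47 minutes.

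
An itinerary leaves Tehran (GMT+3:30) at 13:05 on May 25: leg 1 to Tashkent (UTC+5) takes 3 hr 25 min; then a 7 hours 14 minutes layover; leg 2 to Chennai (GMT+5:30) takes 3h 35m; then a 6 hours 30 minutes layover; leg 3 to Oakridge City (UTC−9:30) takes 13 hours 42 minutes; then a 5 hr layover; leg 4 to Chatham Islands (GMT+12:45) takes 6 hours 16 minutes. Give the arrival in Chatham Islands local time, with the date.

20:02 on May 27

Convert departure to UTC: 13:05 − 3:30 = 09:35 UTC on May 25.
Add 3 hours 25 minutes leg 1 → 13:00 UTC.
Add 7 hours and 14 minutes layover in Tashkent → 20:14 UTC.
Add 3 hours 35 minutes leg 2 → 23:49 UTC.
Add 6 hours and 30 minutes layover in Chennai → 06:19 UTC (May 26).
Add 13 hours 42 minutes leg 3 → 20:01 UTC.
Add 5 hours layover in Oakridge City → 01:01 UTC (May 27).
Add 6 hours and 16 minutes leg 4 → 07:17 UTC.
Chatham Islands is UTC+12:45, so local arrival = 07:17 + 12:45 = 20:02 on May 27.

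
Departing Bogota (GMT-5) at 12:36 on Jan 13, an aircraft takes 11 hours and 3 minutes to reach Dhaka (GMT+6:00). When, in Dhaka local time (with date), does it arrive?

Convert departure to UTC: 12:36 + 5:00 = 17:36 UTC on Jan 13.
Add 11 hours 3 minutes travel time → 04:39 UTC (Jan 14).
Dhaka is UTC+6:00, so local arrival = 04:39 + 6:00 = 10:39 on Jan 14.

10:39 on January 14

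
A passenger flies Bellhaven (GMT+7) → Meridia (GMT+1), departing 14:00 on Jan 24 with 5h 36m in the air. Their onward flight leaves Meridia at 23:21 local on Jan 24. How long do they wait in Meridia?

9 hours 45 minutes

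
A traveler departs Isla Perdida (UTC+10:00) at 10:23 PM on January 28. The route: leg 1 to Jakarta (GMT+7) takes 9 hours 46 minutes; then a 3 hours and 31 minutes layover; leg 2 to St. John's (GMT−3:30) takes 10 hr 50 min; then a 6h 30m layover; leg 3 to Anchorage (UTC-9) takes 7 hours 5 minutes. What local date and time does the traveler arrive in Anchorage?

Convert departure to UTC: 10:23 PM − 10:00 = 12:23 PM UTC on Jan 28.
Add 9 hours 46 minutes leg 1 → 10:09 PM UTC.
Add 3 hours 31 minutes layover in Jakarta → 1:40 AM UTC (Jan 29).
Add 10 hours and 50 minutes leg 2 → 12:30 PM UTC.
Add 6 hours 30 minutes layover in St. John's → 7:00 PM UTC.
Add 7 hours and 5 minutes leg 3 → 2:05 AM UTC (Jan 30).
Anchorage is UTC−9:00, so local arrival = 2:05 AM − 9:00 = 5:05 PM on Jan 29.

5:05 PM on January 29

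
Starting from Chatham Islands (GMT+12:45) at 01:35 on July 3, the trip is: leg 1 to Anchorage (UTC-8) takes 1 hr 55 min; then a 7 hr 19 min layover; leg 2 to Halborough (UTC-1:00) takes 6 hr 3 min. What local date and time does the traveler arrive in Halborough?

03:07 on July 3

Convert departure to UTC: 01:35 − 12:45 = 12:50 UTC on Jul 2.
Add 1 hour and 55 minutes leg 1 → 14:45 UTC.
Add 7 hours and 19 minutes layover in Anchorage → 22:04 UTC.
Add 6 hours 3 minutes leg 2 → 04:07 UTC (Jul 3).
Halborough is UTC−1:00, so local arrival = 04:07 − 1:00 = 03:07 on Jul 3.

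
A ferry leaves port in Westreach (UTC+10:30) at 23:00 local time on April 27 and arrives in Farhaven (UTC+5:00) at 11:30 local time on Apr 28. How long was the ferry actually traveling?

18 hours

Departure in UTC: 23:00 − 10:30 = 12:30 on Apr 27.
Arrival in UTC: 11:30 − 5:00 = 06:30 on Apr 28.
Elapsed = 06:30 − 12:30 (+1 day) = 18 hours.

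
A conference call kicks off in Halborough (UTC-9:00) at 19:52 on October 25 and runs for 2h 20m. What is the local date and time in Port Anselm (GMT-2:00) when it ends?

05:12 on October 26

Convert start to UTC: 19:52 + 9:00 = 04:52 UTC on Oct 26.
Add 2 hours and 20 minutes duration → 07:12 UTC.
Port Anselm is UTC−2:00, so local end time = 07:12 − 2:00 = 05:12 on Oct 26.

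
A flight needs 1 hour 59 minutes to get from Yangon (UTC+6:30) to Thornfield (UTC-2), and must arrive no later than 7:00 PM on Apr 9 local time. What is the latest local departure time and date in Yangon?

Target arrival in UTC: 7:00 PM + 2:00 = 9:00 PM on Apr 9.
Subtract 1 hour 59 minutes → departure 7:01 PM UTC on Apr 9.
Yangon is UTC+6:30: 7:01 PM + 6:30 = 1:31 AM on Apr 10.

1:31 AM on April 10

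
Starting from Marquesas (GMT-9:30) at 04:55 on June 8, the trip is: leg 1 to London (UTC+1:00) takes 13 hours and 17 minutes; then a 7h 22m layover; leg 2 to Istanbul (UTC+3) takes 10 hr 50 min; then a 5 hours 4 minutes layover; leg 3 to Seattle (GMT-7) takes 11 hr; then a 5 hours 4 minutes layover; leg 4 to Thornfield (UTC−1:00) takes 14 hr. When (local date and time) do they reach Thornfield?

08:02 on June 11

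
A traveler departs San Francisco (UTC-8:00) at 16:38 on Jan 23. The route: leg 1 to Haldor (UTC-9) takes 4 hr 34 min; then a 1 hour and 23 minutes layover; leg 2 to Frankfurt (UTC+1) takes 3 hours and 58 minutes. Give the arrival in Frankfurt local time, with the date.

11:33 on Jan 24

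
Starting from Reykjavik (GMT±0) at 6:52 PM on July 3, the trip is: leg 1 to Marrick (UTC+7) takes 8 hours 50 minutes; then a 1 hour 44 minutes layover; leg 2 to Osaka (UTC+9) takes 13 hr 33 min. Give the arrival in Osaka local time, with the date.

Reykjavik is at UTC+0, so departure is already 6:52 PM UTC on Jul 3.
Add 8 hours 50 minutes leg 1 → 3:42 AM UTC (Jul 4).
Add 1 hour and 44 minutes layover in Marrick → 5:26 AM UTC.
Add 13 hours and 33 minutes leg 2 → 6:59 PM UTC.
Osaka is UTC+9:00, so local arrival = 6:59 PM + 9:00 = 3:59 AM on Jul 5.

3:59 AM on July 5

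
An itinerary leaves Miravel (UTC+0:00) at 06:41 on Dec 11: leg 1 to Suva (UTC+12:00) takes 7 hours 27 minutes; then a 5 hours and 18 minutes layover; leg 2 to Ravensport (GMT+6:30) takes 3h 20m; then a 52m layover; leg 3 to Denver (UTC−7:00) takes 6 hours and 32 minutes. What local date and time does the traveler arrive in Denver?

Miravel is at UTC+0, so departure is already 06:41 UTC on Dec 11.
Add 7 hours and 27 minutes leg 1 → 14:08 UTC.
Add 5 hours 18 minutes layover in Suva → 19:26 UTC.
Add 3 hours 20 minutes leg 2 → 22:46 UTC.
Add 52 minutes layover in Ravensport → 23:38 UTC.
Add 6 hours 32 minutes leg 3 → 06:10 UTC (Dec 12).
Denver is UTC−7:00, so local arrival = 06:10 − 7:00 = 23:10 on Dec 11.

23:10 on Dec 11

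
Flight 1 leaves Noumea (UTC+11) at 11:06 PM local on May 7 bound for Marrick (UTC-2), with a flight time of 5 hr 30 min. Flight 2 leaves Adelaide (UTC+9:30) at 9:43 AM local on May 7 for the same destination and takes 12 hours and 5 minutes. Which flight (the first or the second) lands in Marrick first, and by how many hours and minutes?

the second, by 5 hours 18 minutes

Flight 1 in UTC: 11:06 PM − 11:00 = 12:06 PM on May 7.
+5 hours 30 minutes → arrive 5:36 PM UTC on May 7.
Flight 2 in UTC: 9:43 AM − 9:30 = 12:13 AM on May 7.
+12 hours 5 minutes → arrive 12:18 PM UTC on May 7.
Flight 2 lands earlier by 5 hours 18 minutes.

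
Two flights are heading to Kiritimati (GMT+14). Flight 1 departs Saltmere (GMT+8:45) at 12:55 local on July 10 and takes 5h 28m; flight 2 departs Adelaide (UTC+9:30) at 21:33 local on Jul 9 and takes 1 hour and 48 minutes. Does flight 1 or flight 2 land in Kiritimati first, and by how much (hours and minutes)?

Flight 1 in UTC: 12:55 − 8:45 = 04:10 on Jul 10.
+5 hours 28 minutes → arrive 09:38 UTC on Jul 10.
Flight 2 in UTC: 21:33 − 9:30 = 12:03 on Jul 9.
+1 hour and 48 minutes → arrive 13:51 UTC on Jul 9.
Flight 2 lands earlier by 19 hours 47 minutes.

the second, by 19 hours 47 minutes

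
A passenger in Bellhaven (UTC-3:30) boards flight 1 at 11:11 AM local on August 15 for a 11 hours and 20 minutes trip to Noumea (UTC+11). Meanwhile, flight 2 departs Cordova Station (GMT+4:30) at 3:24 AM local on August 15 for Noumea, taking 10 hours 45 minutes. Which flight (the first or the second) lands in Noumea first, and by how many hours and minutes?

the second, by 16 hours 22 minutes

Flight 1 in UTC: 11:11 AM + 3:30 = 2:41 PM on Aug 15.
+11 hours and 20 minutes → arrive 2:01 AM UTC on Aug 16.
Flight 2 in UTC: 3:24 AM − 4:30 = 10:54 PM on Aug 14.
+10 hours and 45 minutes → arrive 9:39 AM UTC on Aug 15.
Flight 2 lands earlier by 16 hours 22 minutes.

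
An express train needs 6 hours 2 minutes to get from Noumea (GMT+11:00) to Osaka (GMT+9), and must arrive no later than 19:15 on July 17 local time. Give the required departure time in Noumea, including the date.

Target arrival in UTC: 19:15 − 9:00 = 10:15 on Jul 17.
Subtract 6 hours 2 minutes → departure 04:13 UTC on Jul 17.
Noumea is UTC+11:00: 04:13 + 11:00 = 15:13 on Jul 17.

15:13 on July 17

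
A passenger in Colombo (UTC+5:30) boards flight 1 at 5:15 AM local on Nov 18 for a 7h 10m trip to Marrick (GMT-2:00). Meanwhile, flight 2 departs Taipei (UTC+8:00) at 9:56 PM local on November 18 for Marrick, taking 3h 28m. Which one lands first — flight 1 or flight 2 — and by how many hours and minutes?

Flight 1 in UTC: 5:15 AM − 5:30 = 11:45 PM on Nov 17.
+7 hours 10 minutes → arrive 6:55 AM UTC on Nov 18.
Flight 2 in UTC: 9:56 PM − 8:00 = 1:56 PM on Nov 18.
+3 hours 28 minutes → arrive 5:24 PM UTC on Nov 18.
Flight 1 lands earlier by 10 hours 29 minutes.

the first, by 10 hours 29 minutes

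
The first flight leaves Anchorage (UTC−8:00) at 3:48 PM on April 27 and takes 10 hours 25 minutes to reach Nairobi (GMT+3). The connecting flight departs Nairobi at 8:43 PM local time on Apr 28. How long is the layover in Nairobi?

Convert departure to UTC: 3:48 PM + 8:00 = 11:48 PM UTC on Apr 27.
Add 10 hours 25 minutes flight time → 10:13 AM UTC (Apr 28).
Nairobi is UTC+3:00, so local arrival = 10:13 AM + 3:00 = 1:13 PM on Apr 28.
Layover = 8:43 PM − 1:13 PM = 7 hours 30 minutes.

7 hours 30 minutes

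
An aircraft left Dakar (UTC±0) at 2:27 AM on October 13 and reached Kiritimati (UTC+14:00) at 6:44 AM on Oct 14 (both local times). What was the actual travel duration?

14 hours 17 minutes

Departure is already UTC: 2:27 AM on Oct 13.
Arrival in UTC: 6:44 AM − 14:00 = 4:44 PM on Oct 13.
Elapsed = 4:44 PM − 2:27 AM = 14 hours 17 minutes.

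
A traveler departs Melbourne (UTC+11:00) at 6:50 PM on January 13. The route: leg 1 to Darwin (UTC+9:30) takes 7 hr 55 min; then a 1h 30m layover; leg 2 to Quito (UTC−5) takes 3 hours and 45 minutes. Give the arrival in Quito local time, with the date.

4:00 PM on Jan 13

Convert departure to UTC: 6:50 PM − 11:00 = 7:50 AM UTC on Jan 13.
Add 7 hours and 55 minutes leg 1 → 3:45 PM UTC.
Add 1 hour 30 minutes layover in Darwin → 5:15 PM UTC.
Add 3 hours 45 minutes leg 2 → 9:00 PM UTC.
Quito is UTC−5:00, so local arrival = 9:00 PM − 5:00 = 4:00 PM on Jan 13.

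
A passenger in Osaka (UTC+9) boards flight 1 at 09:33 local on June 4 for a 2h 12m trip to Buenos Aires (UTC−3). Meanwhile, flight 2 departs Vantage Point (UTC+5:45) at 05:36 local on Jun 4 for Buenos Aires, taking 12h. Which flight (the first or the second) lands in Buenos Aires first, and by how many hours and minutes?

the first, by 9 hours 6 minutes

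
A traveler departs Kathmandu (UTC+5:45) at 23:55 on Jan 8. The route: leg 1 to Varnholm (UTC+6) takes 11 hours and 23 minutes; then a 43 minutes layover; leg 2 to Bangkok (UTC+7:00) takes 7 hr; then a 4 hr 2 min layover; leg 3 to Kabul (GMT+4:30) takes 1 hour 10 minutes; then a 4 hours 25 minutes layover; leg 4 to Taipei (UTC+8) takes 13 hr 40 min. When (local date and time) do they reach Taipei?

20:33 on January 10

Convert departure to UTC: 23:55 − 5:45 = 18:10 UTC on Jan 8.
Add 11 hours and 23 minutes leg 1 → 05:33 UTC (Jan 9).
Add 43 minutes layover in Varnholm → 06:16 UTC.
Add 7 hours leg 2 → 13:16 UTC.
Add 4 hours and 2 minutes layover in Bangkok → 17:18 UTC.
Add 1 hour and 10 minutes leg 3 → 18:28 UTC.
Add 4 hours and 25 minutes layover in Kabul → 22:53 UTC.
Add 13 hours and 40 minutes leg 4 → 12:33 UTC (Jan 10).
Taipei is UTC+8:00, so local arrival = 12:33 + 8:00 = 20:33 on Jan 10.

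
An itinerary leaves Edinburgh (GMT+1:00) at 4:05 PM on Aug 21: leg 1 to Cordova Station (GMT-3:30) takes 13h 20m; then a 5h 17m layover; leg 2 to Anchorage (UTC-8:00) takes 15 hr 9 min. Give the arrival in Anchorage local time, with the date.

Convert departure to UTC: 4:05 PM − 1:00 = 3:05 PM UTC on Aug 21.
Add 13 hours and 20 minutes leg 1 → 4:25 AM UTC (Aug 22).
Add 5 hours 17 minutes layover in Cordova Station → 9:42 AM UTC.
Add 15 hours 9 minutes leg 2 → 12:51 AM UTC (Aug 23).
Anchorage is UTC−8:00, so local arrival = 12:51 AM − 8:00 = 4:51 PM on Aug 22.

4:51 PM on August 22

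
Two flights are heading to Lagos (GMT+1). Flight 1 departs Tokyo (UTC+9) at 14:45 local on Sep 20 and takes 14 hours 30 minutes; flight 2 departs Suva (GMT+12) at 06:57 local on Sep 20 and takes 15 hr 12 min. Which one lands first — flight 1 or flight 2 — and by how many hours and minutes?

Flight 1 in UTC: 14:45 − 9:00 = 05:45 on Sep 20.
+14 hours 30 minutes → arrive 20:15 UTC on Sep 20.
Flight 2 in UTC: 06:57 − 12:00 = 18:57 on Sep 19.
+15 hours and 12 minutes → arrive 10:09 UTC on Sep 20.
Flight 2 lands earlier by 10 hours 6 minutes.

the second, by 10 hours 6 minutes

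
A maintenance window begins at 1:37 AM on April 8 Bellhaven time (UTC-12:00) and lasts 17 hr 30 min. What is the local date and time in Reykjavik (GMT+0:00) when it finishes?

Convert start to UTC: 1:37 AM + 12:00 = 1:37 PM UTC on Apr 8.
Add 17 hours 30 minutes duration → 7:07 AM UTC (Apr 9).
Reykjavik is UTC+0, so local end time is the same: 7:07 AM on Apr 9.

7:07 AM on April 9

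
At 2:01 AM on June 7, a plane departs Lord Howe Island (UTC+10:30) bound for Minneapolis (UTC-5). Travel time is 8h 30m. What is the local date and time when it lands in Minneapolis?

Convert departure to UTC: 2:01 AM − 10:30 = 3:31 PM UTC on Jun 6.
Add 8 hours 30 minutes travel time → 12:01 AM UTC (Jun 7).
Minneapolis is UTC−5:00, so local arrival = 12:01 AM − 5:00 = 7:01 PM on Jun 6.

7:01 PM on June 6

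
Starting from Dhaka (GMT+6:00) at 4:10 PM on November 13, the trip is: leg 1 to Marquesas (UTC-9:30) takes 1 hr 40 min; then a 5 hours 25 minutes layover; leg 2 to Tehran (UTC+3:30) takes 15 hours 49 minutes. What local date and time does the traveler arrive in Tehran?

Convert departure to UTC: 4:10 PM − 6:00 = 10:10 AM UTC on Nov 13.
Add 1 hour and 40 minutes leg 1 → 11:50 AM UTC.
Add 5 hours 25 minutes layover in Marquesas → 5:15 PM UTC.
Add 15 hours and 49 minutes leg 2 → 9:04 AM UTC (Nov 14).
Tehran is UTC+3:30, so local arrival = 9:04 AM + 3:30 = 12:34 PM on Nov 14.

12:34 PM on November 14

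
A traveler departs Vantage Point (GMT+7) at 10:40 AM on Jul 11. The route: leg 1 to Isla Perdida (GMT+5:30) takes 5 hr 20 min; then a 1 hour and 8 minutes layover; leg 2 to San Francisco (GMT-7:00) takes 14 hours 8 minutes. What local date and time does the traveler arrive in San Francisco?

Convert departure to UTC: 10:40 AM − 7:00 = 3:40 AM UTC on Jul 11.
Add 5 hours 20 minutes leg 1 → 9:00 AM UTC.
Add 1 hour and 8 minutes layover in Isla Perdida → 10:08 AM UTC.
Add 14 hours 8 minutes leg 2 → 12:16 AM UTC (Jul 12).
San Francisco is UTC−7:00, so local arrival = 12:16 AM − 7:00 = 5:16 PM on Jul 11.

5:16 PM on July 11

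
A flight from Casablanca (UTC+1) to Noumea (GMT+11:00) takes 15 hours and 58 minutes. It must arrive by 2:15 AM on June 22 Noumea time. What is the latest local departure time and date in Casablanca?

12:17 AM on Jun 21

Target arrival in UTC: 2:15 AM − 11:00 = 3:15 PM on Jun 21.
Subtract 15 hours 58 minutes → departure 11:17 PM UTC on Jun 20.
Casablanca is UTC+1:00: 11:17 PM + 1:00 = 12:17 AM on Jun 21.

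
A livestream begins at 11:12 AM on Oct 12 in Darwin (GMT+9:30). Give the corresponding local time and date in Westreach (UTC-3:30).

In UTC: 11:12 AM − 9:30 = 1:42 AM on Oct 12.
Westreach is UTC−3:30: 1:42 AM − 3:30 = 10:12 PM on Oct 11.

10:12 PM on October 11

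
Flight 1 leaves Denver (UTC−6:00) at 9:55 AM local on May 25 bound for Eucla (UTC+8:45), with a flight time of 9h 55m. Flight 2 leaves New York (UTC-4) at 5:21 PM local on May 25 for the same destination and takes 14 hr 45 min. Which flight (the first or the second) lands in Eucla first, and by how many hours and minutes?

the first, by 10 hours 16 minutes

Flight 1 in UTC: 9:55 AM + 6:00 = 3:55 PM on May 25.
+9 hours 55 minutes → arrive 1:50 AM UTC on May 26.
Flight 2 in UTC: 5:21 PM + 4:00 = 9:21 PM on May 25.
+14 hours and 45 minutes → arrive 12:06 PM UTC on May 26.
Flight 1 lands earlier by 10 hours 16 minutes.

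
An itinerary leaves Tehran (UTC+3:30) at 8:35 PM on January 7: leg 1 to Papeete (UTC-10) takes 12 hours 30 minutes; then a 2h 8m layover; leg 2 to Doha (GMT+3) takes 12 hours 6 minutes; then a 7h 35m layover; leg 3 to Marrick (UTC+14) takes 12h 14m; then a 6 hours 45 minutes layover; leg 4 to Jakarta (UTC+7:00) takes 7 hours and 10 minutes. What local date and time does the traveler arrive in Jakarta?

12:33 PM on Jan 10

Convert departure to UTC: 8:35 PM − 3:30 = 5:05 PM UTC on Jan 7.
Add 12 hours 30 minutes leg 1 → 5:35 AM UTC (Jan 8).
Add 2 hours and 8 minutes layover in Papeete → 7:43 AM UTC.
Add 12 hours and 6 minutes leg 2 → 7:49 PM UTC.
Add 7 hours 35 minutes layover in Doha → 3:24 AM UTC (Jan 9).
Add 12 hours 14 minutes leg 3 → 3:38 PM UTC.
Add 6 hours and 45 minutes layover in Marrick → 10:23 PM UTC.
Add 7 hours and 10 minutes leg 4 → 5:33 AM UTC (Jan 10).
Jakarta is UTC+7:00, so local arrival = 5:33 AM + 7:00 = 12:33 PM on Jan 10.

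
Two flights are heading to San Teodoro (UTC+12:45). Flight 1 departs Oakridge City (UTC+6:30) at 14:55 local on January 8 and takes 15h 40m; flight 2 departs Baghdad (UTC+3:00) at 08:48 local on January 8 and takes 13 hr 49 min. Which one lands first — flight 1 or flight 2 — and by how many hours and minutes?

Flight 1 in UTC: 14:55 − 6:30 = 08:25 on Jan 8.
+15 hours and 40 minutes → arrive 00:05 UTC on Jan 9.
Flight 2 in UTC: 08:48 − 3:00 = 05:48 on Jan 8.
+13 hours 49 minutes → arrive 19:37 UTC on Jan 8.
Flight 2 lands earlier by 4 hours 28 minutes.

the second, by 4 hours 28 minutes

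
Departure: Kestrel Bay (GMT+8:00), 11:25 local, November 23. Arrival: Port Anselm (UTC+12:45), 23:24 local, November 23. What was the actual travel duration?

7 hours 14 minutes

Departure in UTC: 11:25 − 8:00 = 03:25 on Nov 23.
Arrival in UTC: 23:24 − 12:45 = 10:39 on Nov 23.
Elapsed = 10:39 − 03:25 = 7 hours 14 minutes.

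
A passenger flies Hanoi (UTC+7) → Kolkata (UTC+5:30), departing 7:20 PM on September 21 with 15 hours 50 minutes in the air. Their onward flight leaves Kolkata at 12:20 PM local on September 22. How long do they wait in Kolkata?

2 hours 40 minutes

Convert departure to UTC: 7:20 PM − 7:00 = 12:20 PM UTC on Sep 21.
Add 15 hours 50 minutes flight time → 4:10 AM UTC (Sep 22).
Kolkata is UTC+5:30, so local arrival = 4:10 AM + 5:30 = 9:40 AM on Sep 22.
Layover = 12:20 PM − 9:40 AM = 2 hours 40 minutes.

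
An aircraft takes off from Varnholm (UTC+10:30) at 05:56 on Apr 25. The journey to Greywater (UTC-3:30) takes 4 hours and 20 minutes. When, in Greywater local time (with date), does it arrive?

20:16 on Apr 24

Greywater is 14:00 behind Varnholm.
After 4 hours and 20 minutes it is 10:16 in Varnholm.
Shift by the zone difference: 10:16 − 14:00 = 20:16 on Apr 24 in Greywater.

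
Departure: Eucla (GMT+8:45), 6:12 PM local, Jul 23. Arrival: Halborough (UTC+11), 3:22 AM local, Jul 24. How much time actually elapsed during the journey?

6 hours 55 minutes

Departure in UTC: 6:12 PM − 8:45 = 9:27 AM on Jul 23.
Arrival in UTC: 3:22 AM − 11:00 = 4:22 PM on Jul 23.
Elapsed = 4:22 PM − 9:27 AM = 6 hours 55 minutes.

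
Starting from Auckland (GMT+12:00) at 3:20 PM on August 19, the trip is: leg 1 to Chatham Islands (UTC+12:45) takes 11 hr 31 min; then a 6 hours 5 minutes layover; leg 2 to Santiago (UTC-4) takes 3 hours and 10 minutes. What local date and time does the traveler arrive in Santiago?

8:06 PM on Aug 19

Convert departure to UTC: 3:20 PM − 12:00 = 3:20 AM UTC on Aug 19.
Add 11 hours and 31 minutes leg 1 → 2:51 PM UTC.
Add 6 hours 5 minutes layover in Chatham Islands → 8:56 PM UTC.
Add 3 hours and 10 minutes leg 2 → 12:06 AM UTC (Aug 20).
Santiago is UTC−4:00, so local arrival = 12:06 AM − 4:00 = 8:06 PM on Aug 19.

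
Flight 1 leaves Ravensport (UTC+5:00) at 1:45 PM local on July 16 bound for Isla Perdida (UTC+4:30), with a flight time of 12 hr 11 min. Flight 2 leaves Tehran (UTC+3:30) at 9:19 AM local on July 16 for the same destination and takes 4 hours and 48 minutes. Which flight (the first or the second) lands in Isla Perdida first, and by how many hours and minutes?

Flight 1 in UTC: 1:45 PM − 5:00 = 8:45 AM on Jul 16.
+12 hours and 11 minutes → arrive 8:56 PM UTC on Jul 16.
Flight 2 in UTC: 9:19 AM − 3:30 = 5:49 AM on Jul 16.
+4 hours 48 minutes → arrive 10:37 AM UTC on Jul 16.
Flight 2 lands earlier by 10 hours 19 minutes.

the second, by 10 hours 19 minutes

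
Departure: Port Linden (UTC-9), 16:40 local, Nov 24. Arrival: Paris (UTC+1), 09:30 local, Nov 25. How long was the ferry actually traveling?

6 hours 50 minutes

Departure in UTC: 16:40 + 9:00 = 01:40 on Nov 25.
Arrival in UTC: 09:30 − 1:00 = 08:30 on Nov 25.
Elapsed = 08:30 − 01:40 = 6 hours 50 minutes.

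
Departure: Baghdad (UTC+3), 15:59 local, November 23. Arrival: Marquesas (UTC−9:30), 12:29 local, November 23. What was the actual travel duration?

Departure in UTC: 15:59 − 3:00 = 12:59 on Nov 23.
Arrival in UTC: 12:29 + 9:30 = 21:59 on Nov 23.
Elapsed = 21:59 − 12:59 = 9 hours.

9 hours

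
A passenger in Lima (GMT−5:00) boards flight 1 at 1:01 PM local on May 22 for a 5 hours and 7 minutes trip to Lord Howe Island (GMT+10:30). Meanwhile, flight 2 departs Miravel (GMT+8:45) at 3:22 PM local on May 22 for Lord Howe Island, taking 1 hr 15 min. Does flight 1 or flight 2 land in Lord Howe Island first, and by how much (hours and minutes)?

the second, by 15 hours 16 minutes

Flight 1 in UTC: 1:01 PM + 5:00 = 6:01 PM on May 22.
+5 hours 7 minutes → arrive 11:08 PM UTC on May 22.
Flight 2 in UTC: 3:22 PM − 8:45 = 6:37 AM on May 22.
+1 hour 15 minutes → arrive 7:52 AM UTC on May 22.
Flight 2 lands earlier by 15 hours 16 minutes.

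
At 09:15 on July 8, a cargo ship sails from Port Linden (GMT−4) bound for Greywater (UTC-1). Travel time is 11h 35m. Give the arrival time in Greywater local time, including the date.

Convert departure to UTC: 09:15 + 4:00 = 13:15 UTC on Jul 8.
Add 11 hours and 35 minutes travel time → 00:50 UTC (Jul 9).
Greywater is UTC−1:00, so local arrival = 00:50 − 1:00 = 23:50 on Jul 8.

23:50 on Jul 8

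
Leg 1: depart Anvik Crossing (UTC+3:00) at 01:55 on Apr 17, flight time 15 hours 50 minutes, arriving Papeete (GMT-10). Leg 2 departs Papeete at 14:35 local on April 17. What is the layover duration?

Convert departure to UTC: 01:55 − 3:00 = 22:55 UTC on Apr 16.
Add 15 hours and 50 minutes flight time → 14:45 UTC (Apr 17).
Papeete is UTC−10:00, so local arrival = 14:45 − 10:00 = 04:45 on Apr 17.
Layover = 14:35 − 04:45 = 9 hours 50 minutes.

9 hours 50 minutes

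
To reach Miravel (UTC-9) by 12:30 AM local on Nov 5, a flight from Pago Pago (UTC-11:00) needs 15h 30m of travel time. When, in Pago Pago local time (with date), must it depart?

7:00 AM on November 4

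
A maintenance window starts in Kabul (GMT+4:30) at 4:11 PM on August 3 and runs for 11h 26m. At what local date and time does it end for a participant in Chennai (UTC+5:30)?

4:37 AM on August 4

Convert start to UTC: 4:11 PM − 4:30 = 11:41 AM UTC on Aug 3.
Add 11 hours 26 minutes duration → 11:07 PM UTC.
Chennai is UTC+5:30, so local end time = 11:07 PM + 5:30 = 4:37 AM on Aug 4.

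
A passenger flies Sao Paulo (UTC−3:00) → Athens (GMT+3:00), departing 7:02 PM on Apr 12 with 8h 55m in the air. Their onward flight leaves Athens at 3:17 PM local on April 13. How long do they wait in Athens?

Convert departure to UTC: 7:02 PM + 3:00 = 10:02 PM UTC on Apr 12.
Add 8 hours and 55 minutes flight time → 6:57 AM UTC (Apr 13).
Athens is UTC+3:00, so local arrival = 6:57 AM + 3:00 = 9:57 AM on Apr 13.
Layover = 3:17 PM − 9:57 AM = 5 hours 20 minutes.

5 hours 20 minutes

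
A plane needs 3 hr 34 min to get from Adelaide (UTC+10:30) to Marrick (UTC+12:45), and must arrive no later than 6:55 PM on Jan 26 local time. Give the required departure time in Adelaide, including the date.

1:06 PM on Jan 26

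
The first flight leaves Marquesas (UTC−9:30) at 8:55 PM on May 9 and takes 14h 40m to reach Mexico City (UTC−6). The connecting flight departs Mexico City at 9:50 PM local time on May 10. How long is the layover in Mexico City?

Convert departure to UTC: 8:55 PM + 9:30 = 6:25 AM UTC on May 10.
Add 14 hours and 40 minutes flight time → 9:05 PM UTC.
Mexico City is UTC−6:00, so local arrival = 9:05 PM − 6:00 = 3:05 PM on May 10.
Layover = 9:50 PM − 3:05 PM = 6 hours 45 minutes.

6 hours 45 minutes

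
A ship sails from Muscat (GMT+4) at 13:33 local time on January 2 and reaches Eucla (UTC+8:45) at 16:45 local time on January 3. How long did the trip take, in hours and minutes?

Departure in UTC: 13:33 − 4:00 = 09:33 on Jan 2.
Arrival in UTC: 16:45 − 8:45 = 08:00 on Jan 3.
Elapsed = 08:00 − 09:33 (+1 day) = 22 hours 27 minutes.

22 hours 27 minutes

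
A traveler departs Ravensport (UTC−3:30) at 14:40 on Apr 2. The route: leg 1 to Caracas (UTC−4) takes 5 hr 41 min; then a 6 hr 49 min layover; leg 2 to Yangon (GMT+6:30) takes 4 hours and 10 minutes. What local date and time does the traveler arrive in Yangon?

17:20 on April 3

Convert departure to UTC: 14:40 + 3:30 = 18:10 UTC on Apr 2.
Add 5 hours and 41 minutes leg 1 → 23:51 UTC.
Add 6 hours 49 minutes layover in Caracas → 06:40 UTC (Apr 3).
Add 4 hours 10 minutes leg 2 → 10:50 UTC.
Yangon is UTC+6:30, so local arrival = 10:50 + 6:30 = 17:20 on Apr 3.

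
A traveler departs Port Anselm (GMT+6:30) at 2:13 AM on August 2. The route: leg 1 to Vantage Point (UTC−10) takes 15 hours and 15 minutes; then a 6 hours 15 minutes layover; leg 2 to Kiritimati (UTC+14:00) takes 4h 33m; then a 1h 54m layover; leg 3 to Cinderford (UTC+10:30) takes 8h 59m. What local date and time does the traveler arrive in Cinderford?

Convert departure to UTC: 2:13 AM − 6:30 = 7:43 PM UTC on Aug 1.
Add 15 hours and 15 minutes leg 1 → 10:58 AM UTC (Aug 2).
Add 6 hours 15 minutes layover in Vantage Point → 5:13 PM UTC.
Add 4 hours and 33 minutes leg 2 → 9:46 PM UTC.
Add 1 hour and 54 minutes layover in Kiritimati → 11:40 PM UTC.
Add 8 hours 59 minutes leg 3 → 8:39 AM UTC (Aug 3).
Cinderford is UTC+10:30, so local arrival = 8:39 AM + 10:30 = 7:09 PM on Aug 3.

7:09 PM on August 3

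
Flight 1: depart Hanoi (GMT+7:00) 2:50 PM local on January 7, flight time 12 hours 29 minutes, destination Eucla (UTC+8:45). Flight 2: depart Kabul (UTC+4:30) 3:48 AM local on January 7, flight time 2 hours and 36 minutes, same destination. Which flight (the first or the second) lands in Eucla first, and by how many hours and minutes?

the second, by 18 hours 25 minutes

Flight 1 in UTC: 2:50 PM − 7:00 = 7:50 AM on Jan 7.
+12 hours and 29 minutes → arrive 8:19 PM UTC on Jan 7.
Flight 2 in UTC: 3:48 AM − 4:30 = 11:18 PM on Jan 6.
+2 hours 36 minutes → arrive 1:54 AM UTC on Jan 7.
Flight 2 lands earlier by 18 hours 25 minutes.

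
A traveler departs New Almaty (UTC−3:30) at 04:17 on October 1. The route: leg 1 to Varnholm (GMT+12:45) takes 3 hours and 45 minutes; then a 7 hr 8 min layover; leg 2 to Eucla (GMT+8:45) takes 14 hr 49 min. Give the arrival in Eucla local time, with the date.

18:14 on October 2

Convert departure to UTC: 04:17 + 3:30 = 07:47 UTC on Oct 1.
Add 3 hours and 45 minutes leg 1 → 11:32 UTC.
Add 7 hours 8 minutes layover in Varnholm → 18:40 UTC.
Add 14 hours 49 minutes leg 2 → 09:29 UTC (Oct 2).
Eucla is UTC+8:45, so local arrival = 09:29 + 8:45 = 18:14 on Oct 2.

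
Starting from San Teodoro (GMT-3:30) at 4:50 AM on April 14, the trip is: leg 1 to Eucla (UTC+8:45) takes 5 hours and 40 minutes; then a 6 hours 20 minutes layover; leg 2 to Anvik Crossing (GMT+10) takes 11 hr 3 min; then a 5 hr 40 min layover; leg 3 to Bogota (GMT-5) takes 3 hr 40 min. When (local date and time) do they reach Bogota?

11:43 AM on Apr 15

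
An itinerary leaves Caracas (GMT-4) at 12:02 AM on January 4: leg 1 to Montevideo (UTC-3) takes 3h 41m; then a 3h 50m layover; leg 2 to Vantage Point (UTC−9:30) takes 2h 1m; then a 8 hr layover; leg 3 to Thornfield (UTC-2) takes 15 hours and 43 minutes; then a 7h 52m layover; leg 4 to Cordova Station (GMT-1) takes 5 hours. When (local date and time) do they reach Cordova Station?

Convert departure to UTC: 12:02 AM + 4:00 = 4:02 AM UTC on Jan 4.
Add 3 hours and 41 minutes leg 1 → 7:43 AM UTC.
Add 3 hours 50 minutes layover in Montevideo → 11:33 AM UTC.
Add 2 hours 1 minute leg 2 → 1:34 PM UTC.
Add 8 hours layover in Vantage Point → 9:34 PM UTC.
Add 15 hours and 43 minutes leg 3 → 1:17 PM UTC (Jan 5).
Add 7 hours 52 minutes layover in Thornfield → 9:09 PM UTC.
Add 5 hours leg 4 → 2:09 AM UTC (Jan 6).
Cordova Station is UTC−1:00, so local arrival = 2:09 AM − 1:00 = 1:09 AM on Jan 6.

1:09 AM on Jan 6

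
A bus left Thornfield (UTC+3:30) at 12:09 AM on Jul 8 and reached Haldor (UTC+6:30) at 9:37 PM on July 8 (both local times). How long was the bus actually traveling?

18 hours 28 minutes

Departure in UTC: 12:09 AM − 3:30 = 8:39 PM on Jul 7.
Arrival in UTC: 9:37 PM − 6:30 = 3:07 PM on Jul 8.
Elapsed = 3:07 PM − 8:39 PM (+1 day) = 18 hours 28 minutes.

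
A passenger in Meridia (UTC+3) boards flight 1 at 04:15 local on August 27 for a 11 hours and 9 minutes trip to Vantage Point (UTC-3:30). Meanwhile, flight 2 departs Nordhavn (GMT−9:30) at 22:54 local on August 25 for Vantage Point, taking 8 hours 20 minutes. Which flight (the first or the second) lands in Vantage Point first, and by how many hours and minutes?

Flight 1 in UTC: 04:15 − 3:00 = 01:15 on Aug 27.
+11 hours 9 minutes → arrive 12:24 UTC on Aug 27.
Flight 2 in UTC: 22:54 + 9:30 = 08:24 on Aug 26.
+8 hours and 20 minutes → arrive 16:44 UTC on Aug 26.
Flight 2 lands earlier by 19 hours 40 minutes.

the second, by 19 hours 40 minutes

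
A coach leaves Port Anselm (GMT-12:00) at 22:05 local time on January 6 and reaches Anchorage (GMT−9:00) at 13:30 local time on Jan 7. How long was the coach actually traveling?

12 hours 25 minutes

Departure in UTC: 22:05 + 12:00 = 10:05 on Jan 7.
Arrival in UTC: 13:30 + 9:00 = 22:30 on Jan 7.
Elapsed = 22:30 − 10:05 = 12 hours 25 minutes.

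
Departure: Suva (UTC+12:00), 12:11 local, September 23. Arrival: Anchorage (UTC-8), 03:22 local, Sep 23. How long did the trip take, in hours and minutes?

11 hours 11 minutes

Departure in UTC: 12:11 − 12:00 = 00:11 on Sep 23.
Arrival in UTC: 03:22 + 8:00 = 11:22 on Sep 23.
Elapsed = 11:22 − 00:11 = 11 hours 11 minutes.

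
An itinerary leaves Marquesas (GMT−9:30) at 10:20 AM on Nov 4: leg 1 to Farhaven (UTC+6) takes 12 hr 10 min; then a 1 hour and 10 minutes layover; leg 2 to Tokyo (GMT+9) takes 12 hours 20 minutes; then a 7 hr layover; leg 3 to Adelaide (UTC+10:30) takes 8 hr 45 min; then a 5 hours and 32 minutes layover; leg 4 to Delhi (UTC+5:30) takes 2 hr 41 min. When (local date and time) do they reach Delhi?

2:58 AM on Nov 7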